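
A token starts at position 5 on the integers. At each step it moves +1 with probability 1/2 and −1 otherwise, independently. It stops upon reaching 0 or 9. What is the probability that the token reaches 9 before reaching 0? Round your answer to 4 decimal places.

With a fair step, P(i) = ½P(i−1) + ½P(i+1) with P(0)=0, P(9)=1 has the linear solution P(i) = i/9.
P(5) = 5/9 ≈ 0.5556.

0.5556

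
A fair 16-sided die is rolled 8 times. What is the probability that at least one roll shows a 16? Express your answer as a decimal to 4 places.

P(no roll shows a 16) = (15/16)^8 ≈ 0.5967.
P(at least one) = 1 − 0.5967 = 0.4033.

0.4033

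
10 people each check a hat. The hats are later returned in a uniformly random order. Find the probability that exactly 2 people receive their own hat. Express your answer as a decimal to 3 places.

0.184

Choose which 2 of the 10 are fixed: C(10,2) = 45 ways.
The remaining 8 must have no fixed point: D(8) = 14833.
P = 45·14833/3628800 = 2119/11520 ≈ 0.184.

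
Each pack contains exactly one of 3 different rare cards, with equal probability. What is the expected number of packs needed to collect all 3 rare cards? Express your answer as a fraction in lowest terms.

11/2

After i distinct types are collected, each trial gives a new one with probability (3−i)/3, so the expected wait for the next new type is 3/(3−i).
E = 3/3 + 3/2 + 3/1 = 11/2.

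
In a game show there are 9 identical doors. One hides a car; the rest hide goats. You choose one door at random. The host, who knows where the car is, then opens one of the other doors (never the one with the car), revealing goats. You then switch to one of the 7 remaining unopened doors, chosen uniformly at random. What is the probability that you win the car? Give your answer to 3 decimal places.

Your original door holds the car with probability 1/9, so the other 8 collectively hold it with probability 8/9.
The host can always find an empty door to open, so this doesn't change that 8/9; it is now spread over the 7 remaining unopened doors.
P(win by switching) = (8/9) · (1/7) = 8/63 ≈ 0.127.

0.127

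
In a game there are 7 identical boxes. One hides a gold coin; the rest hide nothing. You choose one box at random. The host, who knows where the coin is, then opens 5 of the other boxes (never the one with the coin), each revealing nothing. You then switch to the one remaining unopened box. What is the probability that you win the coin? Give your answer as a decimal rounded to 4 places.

0.8571

Your original box holds the coin with probability 1/7, so the other 6 collectively hold it with probability 6/7.
The host can always find 5 empty boxes to open, so the reveals don't change that 6/7; it is now spread over the 1 remaining unopened box.
P(win by switching) = (6/7) · (1/1) = 6/7 ≈ 0.8571.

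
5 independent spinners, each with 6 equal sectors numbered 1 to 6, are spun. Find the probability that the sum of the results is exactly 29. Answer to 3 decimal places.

0.001

There are 6^5 = 7776 equally likely outcomes.
The number of ordered 5-tuples from {1,…,6} summing to 29 is 5.
P(sum = 29) = 5/7776 ≈ 0.001.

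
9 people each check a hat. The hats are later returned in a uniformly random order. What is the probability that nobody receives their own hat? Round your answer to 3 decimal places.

0.368

This is the derangement probability: permutations of 9 with no fixed point.
D(9) = 9! · (1 − 1/1! + 1/2! − ··· + (−1)^9/9!) = 133496.
P = 133496/362880 = 16687/45360 ≈ 0.368.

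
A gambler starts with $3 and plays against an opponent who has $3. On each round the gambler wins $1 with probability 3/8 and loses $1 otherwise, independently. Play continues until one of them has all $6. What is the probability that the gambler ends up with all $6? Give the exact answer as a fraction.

27/152

Let r = q/p = (5/8)/(3/8) = 5/3. The recurrence P(i) = p·P(i+1) + q·P(i−1) with P(0)=0, P(6)=1 gives P(i) = (1 − r^i)/(1 − r^6).
P(3) = (1 − (5/3)^3) / (1 − (5/3)^6) = 27/152.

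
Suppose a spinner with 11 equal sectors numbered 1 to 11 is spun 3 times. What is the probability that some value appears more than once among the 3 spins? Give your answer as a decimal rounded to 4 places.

P(all 3 different) = 11/11 · 10/11 · ··· · 9/11 ≈ 0.7438.
P(at least two equal) = 1 − 0.7438 = 0.2562.

0.2562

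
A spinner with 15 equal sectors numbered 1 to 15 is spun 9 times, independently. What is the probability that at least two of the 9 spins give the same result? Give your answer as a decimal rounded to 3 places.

P(all 9 different) = 15/15 · 14/15 · ··· · 7/15 ≈ 0.047.
P(at least two equal) = 1 − 0.047 = 0.953.

0.953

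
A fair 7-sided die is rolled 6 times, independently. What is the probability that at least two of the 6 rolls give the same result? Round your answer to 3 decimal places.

0.957

P(all 6 different) = 7/7 · 6/7 · ··· · 2/7 ≈ 0.043.
P(at least two equal) = 1 − 0.043 = 0.957.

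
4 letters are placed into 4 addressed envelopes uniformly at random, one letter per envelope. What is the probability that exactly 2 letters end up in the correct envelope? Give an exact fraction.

Choose which 2 of the 4 are fixed: C(4,2) = 6 ways.
The remaining 2 must have no fixed point: D(2) = 1.
P = 6·1/24 = 1/4.

1/4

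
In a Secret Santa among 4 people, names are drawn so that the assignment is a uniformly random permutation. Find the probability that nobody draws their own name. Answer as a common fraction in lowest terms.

This is the derangement probability: permutations of 4 with no fixed point.
D(4) = 4! · (1 − 1/1! + 1/2! − ··· + (−1)^4/4!) = 9.
P = 9/24 = 3/8.

3/8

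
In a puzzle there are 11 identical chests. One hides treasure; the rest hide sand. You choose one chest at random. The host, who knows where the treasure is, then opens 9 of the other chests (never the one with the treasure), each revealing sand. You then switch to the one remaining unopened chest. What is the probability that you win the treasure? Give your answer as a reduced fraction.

Your original chest holds the treasure with probability 1/11, so the other 10 collectively hold it with probability 10/11.
The host can always find 9 empty chests to open, so the reveals don't change that 10/11; it is now spread over the 1 remaining unopened chest.
P(win by switching) = (10/11) · (1/1) = 10/11.

10/11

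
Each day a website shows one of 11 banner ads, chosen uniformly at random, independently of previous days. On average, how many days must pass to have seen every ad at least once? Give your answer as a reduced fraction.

83711/2520

After i distinct types are collected, each trial gives a new one with probability (11−i)/11, so the expected wait for the next new type is 11/(11−i).
E = 11/11 + 11/10 + 11/9 + 11/8 + 11/7 + 11/6 + 11/5 + 11/4 + 11/3 + 11/2 + 11/1 = 83711/2520.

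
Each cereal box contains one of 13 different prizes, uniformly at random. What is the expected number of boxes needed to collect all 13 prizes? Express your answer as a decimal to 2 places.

41.34

After i distinct types are collected, each trial gives a new one with probability (13−i)/13, so the expected wait for the next new type is 13/(13−i).
E = 13/13 + 13/12 + 13/11 + 13/10 + 13/9 + 13/8 + 13/7 + 13/6 + 13/5 + 13/4 + 13/3 + 13/2 + 13/1 = 1145993/27720 ≈ 41.34.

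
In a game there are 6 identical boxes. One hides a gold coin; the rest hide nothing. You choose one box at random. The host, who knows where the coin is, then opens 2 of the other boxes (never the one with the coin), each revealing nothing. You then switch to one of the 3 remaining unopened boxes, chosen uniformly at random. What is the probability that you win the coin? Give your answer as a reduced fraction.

Your original box holds the coin with probability 1/6, so the other 5 collectively hold it with probability 5/6.
The host can always find 2 empty boxes to open, so the reveals don't change that 5/6; it is now spread over the 3 remaining unopened boxes.
P(win by switching) = (5/6) · (1/3) = 5/18.

5/18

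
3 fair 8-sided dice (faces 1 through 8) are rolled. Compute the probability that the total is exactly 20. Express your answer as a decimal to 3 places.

0.029

There are 8^3 = 512 equally likely outcomes.
The number of ordered 3-tuples from {1,…,8} summing to 20 is 15.
P(sum = 20) = 15/512 ≈ 0.029.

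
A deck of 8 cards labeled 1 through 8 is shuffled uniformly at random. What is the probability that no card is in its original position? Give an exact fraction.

2119/5760

This is the derangement probability: permutations of 8 with no fixed point.
D(8) = 8! · (1 − 1/1! + 1/2! − ··· + (−1)^8/8!) = 14833.
P = 14833/40320 = 2119/5760.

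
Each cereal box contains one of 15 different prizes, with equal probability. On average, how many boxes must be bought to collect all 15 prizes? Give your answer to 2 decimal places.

After i distinct types are collected, each trial gives a new one with probability (15−i)/15, so the expected wait for the next new type is 15/(15−i).
E = 15/15 + 15/14 + 15/13 + 15/12 + 15/11 + 15/10 + 15/9 + 15/8 + 15/7 + 15/6 + 15/5 + 15/4 + 15/3 + 15/2 + 15/1 = 1195757/24024 ≈ 49.77.

49.77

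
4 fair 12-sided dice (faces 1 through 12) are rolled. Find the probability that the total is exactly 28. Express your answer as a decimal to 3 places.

There are 12^4 = 20736 equally likely outcomes.
The number of ordered 4-tuples from {1,…,12} summing to 28 is 1111.
P(sum = 28) = 1111/20736 ≈ 0.054.

0.054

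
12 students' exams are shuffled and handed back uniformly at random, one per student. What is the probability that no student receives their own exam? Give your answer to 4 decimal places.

This is the derangement probability: permutations of 12 with no fixed point.
D(12) = 12! · (1 − 1/1! + 1/2! − ··· + (−1)^12/12!) = 176214841.
P = 176214841/479001600 = 16019531/43545600 ≈ 0.3679.

0.3679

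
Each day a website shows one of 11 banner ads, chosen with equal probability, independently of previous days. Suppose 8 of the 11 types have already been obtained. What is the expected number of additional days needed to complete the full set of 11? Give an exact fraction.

121/6

Starting from 8 distinct types, each trial gives a new one with probability (11−i)/11 when i types are held, so the wait for the next new type is 11/(11−i).
E = 11/3 + 11/2 + 11/1 = 121/6.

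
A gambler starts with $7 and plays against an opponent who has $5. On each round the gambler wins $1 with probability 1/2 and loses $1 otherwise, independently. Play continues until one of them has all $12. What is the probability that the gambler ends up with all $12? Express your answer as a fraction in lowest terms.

7/12

With a fair step, P(i) = ½P(i−1) + ½P(i+1) with P(0)=0, P(12)=1 has the linear solution P(i) = i/12.
P(7) = 7/12.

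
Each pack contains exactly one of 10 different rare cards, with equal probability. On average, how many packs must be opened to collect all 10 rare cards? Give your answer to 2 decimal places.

29.29

After i distinct types are collected, each trial gives a new one with probability (10−i)/10, so the expected wait for the next new type is 10/(10−i).
E = 10/10 + 10/9 + 10/8 + 10/7 + 10/6 + 10/5 + 10/4 + 10/3 + 10/2 + 10/1 = 7381/252 ≈ 29.29.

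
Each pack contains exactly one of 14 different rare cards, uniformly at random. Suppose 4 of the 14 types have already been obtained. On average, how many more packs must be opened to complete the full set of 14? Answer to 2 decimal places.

Starting from 4 distinct types, each trial gives a new one with probability (14−i)/14 when i types are held, so the wait for the next new type is 14/(14−i).
E = 14/10 + 14/9 + 14/8 + 14/7 + 14/6 + 14/5 + 14/4 + 14/3 + 14/2 + 14/1 = 7381/180 ≈ 41.01.

41.01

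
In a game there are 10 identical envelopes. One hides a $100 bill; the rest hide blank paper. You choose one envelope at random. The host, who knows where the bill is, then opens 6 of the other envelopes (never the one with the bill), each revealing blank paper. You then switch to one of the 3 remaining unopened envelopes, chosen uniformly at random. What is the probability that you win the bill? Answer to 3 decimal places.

Your original envelope holds the bill with probability 1/10, so the other 9 collectively hold it with probability 9/10.
The host can always find 6 empty envelopes to open, so the reveals don't change that 9/10; it is now spread over the 3 remaining unopened envelopes.
P(win by switching) = (9/10) · (1/3) = 3/10 ≈ 0.300.

0.300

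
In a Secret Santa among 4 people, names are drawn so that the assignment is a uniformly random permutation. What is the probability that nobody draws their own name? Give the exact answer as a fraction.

3/8

This is the derangement probability: permutations of 4 with no fixed point.
D(4) = 4! · (1 − 1/1! + 1/2! − ··· + (−1)^4/4!) = 9.
P = 9/24 = 3/8.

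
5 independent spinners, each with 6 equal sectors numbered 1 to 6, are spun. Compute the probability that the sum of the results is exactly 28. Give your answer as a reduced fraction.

There are 6^5 = 7776 equally likely outcomes.
The number of ordered 5-tuples from {1,…,6} summing to 28 is 15.
P(sum = 28) = 15/7776 = 5/2592.

5/2592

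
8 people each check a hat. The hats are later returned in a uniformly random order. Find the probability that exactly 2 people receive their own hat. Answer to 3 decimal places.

Choose which 2 of the 8 are fixed: C(8,2) = 28 ways.
The remaining 6 must have no fixed point: D(6) = 265.
P = 28·265/40320 = 53/288 ≈ 0.184.

0.184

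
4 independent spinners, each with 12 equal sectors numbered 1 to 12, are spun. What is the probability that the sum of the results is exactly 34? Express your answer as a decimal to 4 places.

0.0309

There are 12^4 = 20736 equally likely outcomes.
The number of ordered 4-tuples from {1,…,12} summing to 34 is 640.
P(sum = 34) = 640/20736 = 5/162 ≈ 0.0309.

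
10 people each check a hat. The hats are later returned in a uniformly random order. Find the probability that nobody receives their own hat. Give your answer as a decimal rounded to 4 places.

0.3679

This is the derangement probability: permutations of 10 with no fixed point.
D(10) = 10! · (1 − 1/1! + 1/2! − ··· + (−1)^10/10!) = 1334961.
P = 1334961/3628800 = 16481/44800 ≈ 0.3679.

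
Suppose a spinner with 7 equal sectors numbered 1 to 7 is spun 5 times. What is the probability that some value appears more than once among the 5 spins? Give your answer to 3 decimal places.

0.850

P(all 5 different) = 7/7 · 6/7 · ··· · 3/7 ≈ 0.150.
P(at least two equal) = 1 − 0.150 = 0.850.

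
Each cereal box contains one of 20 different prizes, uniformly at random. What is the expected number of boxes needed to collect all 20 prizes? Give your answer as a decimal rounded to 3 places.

After i distinct types are collected, each trial gives a new one with probability (20−i)/20, so the expected wait for the next new type is 20/(20−i).
E = 20/20 + 20/19 + 20/18 + 20/17 + 20/16 + 20/15 + 20/14 + 20/13 + 20/12 + 20/11 + 20/10 + 20/9 + 20/8 + 20/7 + 20/6 + 20/5 + 20/4 + 20/3 + 20/2 + 20/1 = 279175675/3879876 ≈ 71.955.

71.955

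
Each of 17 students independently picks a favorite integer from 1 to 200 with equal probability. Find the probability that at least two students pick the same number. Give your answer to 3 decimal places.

0.503

It's easier to compute the probability that all 17 are distinct.
P(all distinct) = 200/200 · 199/200 · ··· · 184/200 ≈ 0.497.
So the probability of at least one match is 1 − 0.497 = 0.503.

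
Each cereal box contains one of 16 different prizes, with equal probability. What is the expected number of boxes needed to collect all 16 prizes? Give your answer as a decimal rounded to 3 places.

54.092

After i distinct types are collected, each trial gives a new one with probability (16−i)/16, so the expected wait for the next new type is 16/(16−i).
E = 16/16 + 16/15 + 16/14 + 16/13 + 16/12 + 16/11 + 16/10 + 16/9 + 16/8 + 16/7 + 16/6 + 16/5 + 16/4 + 16/3 + 16/2 + 16/1 = 2436559/45045 ≈ 54.092.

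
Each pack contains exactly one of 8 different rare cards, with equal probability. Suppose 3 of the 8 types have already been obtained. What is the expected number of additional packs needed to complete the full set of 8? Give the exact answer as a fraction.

274/15

Starting from 3 distinct types, each trial gives a new one with probability (8−i)/8 when i types are held, so the wait for the next new type is 8/(8−i).
E = 8/5 + 8/4 + 8/3 + 8/2 + 8/1 = 274/15.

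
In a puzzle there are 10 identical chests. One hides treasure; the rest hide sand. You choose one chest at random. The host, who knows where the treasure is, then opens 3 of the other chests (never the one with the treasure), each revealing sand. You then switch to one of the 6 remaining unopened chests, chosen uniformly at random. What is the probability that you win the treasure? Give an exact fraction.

Your original chest holds the treasure with probability 1/10, so the other 9 collectively hold it with probability 9/10.
The host can always find 3 empty chests to open, so the reveals don't change that 9/10; it is now spread over the 6 remaining unopened chests.
P(win by switching) = (9/10) · (1/6) = 3/20.

3/20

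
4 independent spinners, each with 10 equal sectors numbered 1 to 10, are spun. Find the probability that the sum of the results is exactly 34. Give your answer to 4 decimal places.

0.0084

There are 10^4 = 10000 equally likely outcomes.
The number of ordered 4-tuples from {1,…,10} summing to 34 is 84.
P(sum = 34) = 84/10000 = 21/2500 ≈ 0.0084.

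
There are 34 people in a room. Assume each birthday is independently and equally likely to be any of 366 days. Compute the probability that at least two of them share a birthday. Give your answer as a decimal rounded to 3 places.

It's easier to compute the probability that all 34 are distinct.
P(all distinct) = 366/366 · 365/366 · ··· · 333/366 ≈ 0.206.
So the probability of at least one match is 1 − 0.206 = 0.794.

0.794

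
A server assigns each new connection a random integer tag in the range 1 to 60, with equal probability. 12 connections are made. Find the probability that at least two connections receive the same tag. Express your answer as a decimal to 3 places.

0.692

It's easier to compute the probability that all 12 are distinct.
P(all distinct) = 60/60 · 59/60 · ··· · 49/60 ≈ 0.308.
So the probability of at least one match is 1 − 0.308 = 0.692.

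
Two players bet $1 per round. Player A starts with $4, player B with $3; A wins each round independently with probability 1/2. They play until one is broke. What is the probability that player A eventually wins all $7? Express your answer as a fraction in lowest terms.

With a fair step, P(i) = ½P(i−1) + ½P(i+1) with P(0)=0, P(7)=1 has the linear solution P(i) = i/7.
P(4) = 4/7.

4/7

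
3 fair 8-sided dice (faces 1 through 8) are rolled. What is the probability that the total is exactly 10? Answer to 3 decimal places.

0.070

There are 8^3 = 512 equally likely outcomes.
The number of ordered 3-tuples from {1,…,8} summing to 10 is 36.
P(sum = 10) = 36/512 = 9/128 ≈ 0.070.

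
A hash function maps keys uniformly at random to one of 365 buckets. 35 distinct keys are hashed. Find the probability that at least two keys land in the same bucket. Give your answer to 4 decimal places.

It's easier to compute the probability that all 35 are distinct.
P(all distinct) = 365/365 · 364/365 · ··· · 331/365 ≈ 0.1856.
So the probability of at least one match is 1 − 0.1856 = 0.8144.

0.8144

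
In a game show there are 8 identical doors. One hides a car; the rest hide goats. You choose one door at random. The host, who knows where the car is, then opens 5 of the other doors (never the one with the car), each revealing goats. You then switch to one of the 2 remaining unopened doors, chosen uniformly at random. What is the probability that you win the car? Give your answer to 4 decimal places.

Your original door holds the car with probability 1/8, so the other 7 collectively hold it with probability 7/8.
The host can always find 5 empty doors to open, so the reveals don't change that 7/8; it is now spread over the 2 remaining unopened doors.
P(win by switching) = (7/8) · (1/2) = 7/16 ≈ 0.4375.

0.4375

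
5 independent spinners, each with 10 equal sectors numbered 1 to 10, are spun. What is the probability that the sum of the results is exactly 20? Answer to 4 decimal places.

0.0325

There are 10^5 = 100000 equally likely outcomes.
The number of ordered 5-tuples from {1,…,10} summing to 20 is 3246.
P(sum = 20) = 3246/100000 = 1623/50000 ≈ 0.0325.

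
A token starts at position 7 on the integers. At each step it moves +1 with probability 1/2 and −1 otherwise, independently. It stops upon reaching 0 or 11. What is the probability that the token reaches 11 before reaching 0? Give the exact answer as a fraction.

With a fair step, P(i) = ½P(i−1) + ½P(i+1) with P(0)=0, P(11)=1 has the linear solution P(i) = i/11.
P(7) = 7/11.

7/11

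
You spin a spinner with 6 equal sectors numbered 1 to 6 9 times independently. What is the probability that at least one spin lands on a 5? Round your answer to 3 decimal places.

0.806

P(no spin lands on a 5) = (5/6)^9 ≈ 0.194.
P(at least one) = 1 − 0.194 = 0.806.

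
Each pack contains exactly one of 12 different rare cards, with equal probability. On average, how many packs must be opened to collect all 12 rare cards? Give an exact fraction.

After i distinct types are collected, each trial gives a new one with probability (12−i)/12, so the expected wait for the next new type is 12/(12−i).
E = 12/12 + 12/11 + 12/10 + 12/9 + 12/8 + 12/7 + 12/6 + 12/5 + 12/4 + 12/3 + 12/2 + 12/1 = 86021/2310.

86021/2310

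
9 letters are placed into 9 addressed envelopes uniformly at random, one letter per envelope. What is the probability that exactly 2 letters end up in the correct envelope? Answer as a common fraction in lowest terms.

103/560

Choose which 2 of the 9 are fixed: C(9,2) = 36 ways.
The remaining 7 must have no fixed point: D(7) = 1854.
P = 36·1854/362880 = 103/560.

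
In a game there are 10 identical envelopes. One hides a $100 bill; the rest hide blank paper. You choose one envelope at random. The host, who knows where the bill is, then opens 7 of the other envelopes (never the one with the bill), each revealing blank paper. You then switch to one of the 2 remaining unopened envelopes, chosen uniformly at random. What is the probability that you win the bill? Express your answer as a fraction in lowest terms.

9/20

Your original envelope holds the bill with probability 1/10, so the other 9 collectively hold it with probability 9/10.
The host can always find 7 empty envelopes to open, so the reveals don't change that 9/10; it is now spread over the 2 remaining unopened envelopes.
P(win by switching) = (9/10) · (1/2) = 9/20.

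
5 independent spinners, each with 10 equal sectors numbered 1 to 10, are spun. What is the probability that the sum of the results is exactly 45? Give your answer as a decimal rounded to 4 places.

There are 10^5 = 100000 equally likely outcomes.
The number of ordered 5-tuples from {1,…,10} summing to 45 is 126.
P(sum = 45) = 126/100000 = 63/50000 ≈ 0.0013.

0.0013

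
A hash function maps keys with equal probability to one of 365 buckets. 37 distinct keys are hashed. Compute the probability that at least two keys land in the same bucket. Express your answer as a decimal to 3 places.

It's easier to compute the probability that all 37 are distinct.
P(all distinct) = 365/365 · 364/365 · ··· · 329/365 ≈ 0.151.
So the probability of at least one match is 1 − 0.151 = 0.849.

0.849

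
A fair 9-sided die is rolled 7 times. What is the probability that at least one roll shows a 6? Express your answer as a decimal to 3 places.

P(no roll shows a 6) = (8/9)^7 ≈ 0.438.
P(at least one) = 1 − 0.438 = 0.562.

0.562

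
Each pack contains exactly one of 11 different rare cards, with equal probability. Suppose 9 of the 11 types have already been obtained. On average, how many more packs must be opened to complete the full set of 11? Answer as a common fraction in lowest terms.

33/2

Starting from 9 distinct types, each trial gives a new one with probability (11−i)/11 when i types are held, so the wait for the next new type is 11/(11−i).
E = 11/2 + 11/1 = 33/2.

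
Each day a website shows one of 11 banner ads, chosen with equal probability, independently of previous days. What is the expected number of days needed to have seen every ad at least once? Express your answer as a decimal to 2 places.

After i distinct types are collected, each trial gives a new one with probability (11−i)/11, so the expected wait for the next new type is 11/(11−i).
E = 11/11 + 11/10 + 11/9 + 11/8 + 11/7 + 11/6 + 11/5 + 11/4 + 11/3 + 11/2 + 11/1 = 83711/2520 ≈ 33.22.

33.22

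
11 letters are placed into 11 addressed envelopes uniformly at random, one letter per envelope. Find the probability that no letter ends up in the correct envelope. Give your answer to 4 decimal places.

0.3679

This is the derangement probability: permutations of 11 with no fixed point.
D(11) = 11! · (1 − 1/1! + 1/2! − ··· + (−1)^11/11!) = 14684570.
P = 14684570/39916800 = 1468457/3991680 ≈ 0.3679.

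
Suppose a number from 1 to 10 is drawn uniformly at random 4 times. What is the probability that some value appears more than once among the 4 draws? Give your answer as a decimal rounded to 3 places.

0.496

P(all 4 different) = 10/10 · 9/10 · ··· · 7/10 ≈ 0.504.
P(at least two equal) = 1 − 0.504 = 0.496.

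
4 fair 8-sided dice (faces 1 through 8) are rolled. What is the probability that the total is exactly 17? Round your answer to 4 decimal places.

0.0820

There are 8^4 = 4096 equally likely outcomes.
The number of ordered 4-tuples from {1,…,8} summing to 17 is 336.
P(sum = 17) = 336/4096 = 21/256 ≈ 0.0820.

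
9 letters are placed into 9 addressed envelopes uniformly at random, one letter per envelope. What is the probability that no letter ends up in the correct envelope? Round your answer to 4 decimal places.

This is the derangement probability: permutations of 9 with no fixed point.
D(9) = 9! · (1 − 1/1! + 1/2! − ··· + (−1)^9/9!) = 133496.
P = 133496/362880 = 16687/45360 ≈ 0.3679.

0.3679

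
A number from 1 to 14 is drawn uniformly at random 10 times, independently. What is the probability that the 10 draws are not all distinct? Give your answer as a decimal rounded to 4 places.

P(all 10 different) = 14/14 · 13/14 · ··· · 5/14 ≈ 0.0126.
P(at least two equal) = 1 − 0.0126 = 0.9874.

0.9874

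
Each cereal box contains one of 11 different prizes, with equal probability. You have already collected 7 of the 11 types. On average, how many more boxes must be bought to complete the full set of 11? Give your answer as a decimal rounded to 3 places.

22.917

Starting from 7 distinct types, each trial gives a new one with probability (11−i)/11 when i types are held, so the wait for the next new type is 11/(11−i).
E = 11/4 + 11/3 + 11/2 + 11/1 = 275/12 ≈ 22.917.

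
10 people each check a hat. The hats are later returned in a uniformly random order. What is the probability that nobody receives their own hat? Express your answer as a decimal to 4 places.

0.3679

This is the derangement probability: permutations of 10 with no fixed point.
D(10) = 10! · (1 − 1/1! + 1/2! − ··· + (−1)^10/10!) = 1334961.
P = 1334961/3628800 = 16481/44800 ≈ 0.3679.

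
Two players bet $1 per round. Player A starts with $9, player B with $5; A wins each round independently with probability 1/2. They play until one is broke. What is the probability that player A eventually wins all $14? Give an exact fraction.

With a fair step, P(i) = ½P(i−1) + ½P(i+1) with P(0)=0, P(14)=1 has the linear solution P(i) = i/14.
P(9) = 9/14.

9/14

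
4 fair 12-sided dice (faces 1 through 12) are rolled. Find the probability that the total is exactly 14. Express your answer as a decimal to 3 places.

There are 12^4 = 20736 equally likely outcomes.
The number of ordered 4-tuples from {1,…,12} summing to 14 is 286.
P(sum = 14) = 286/20736 = 143/10368 ≈ 0.014.

0.014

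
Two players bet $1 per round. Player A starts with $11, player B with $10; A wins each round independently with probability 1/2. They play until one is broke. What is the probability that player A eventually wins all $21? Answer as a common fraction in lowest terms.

11/21

With a fair step, P(i) = ½P(i−1) + ½P(i+1) with P(0)=0, P(21)=1 has the linear solution P(i) = i/21.
P(11) = 11/21.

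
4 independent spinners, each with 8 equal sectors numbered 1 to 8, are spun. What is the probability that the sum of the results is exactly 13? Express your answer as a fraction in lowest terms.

There are 8^4 = 4096 equally likely outcomes.
The number of ordered 4-tuples from {1,…,8} summing to 13 is 204.
P(sum = 13) = 204/4096 = 51/1024.

51/1024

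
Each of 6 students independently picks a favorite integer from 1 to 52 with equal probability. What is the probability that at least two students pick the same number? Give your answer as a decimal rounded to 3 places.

0.259

It's easier to compute the probability that all 6 are distinct.
P(all distinct) = 52/52 · 51/52 · ··· · 47/52 ≈ 0.741.
So the probability of at least one match is 1 − 0.741 = 0.259.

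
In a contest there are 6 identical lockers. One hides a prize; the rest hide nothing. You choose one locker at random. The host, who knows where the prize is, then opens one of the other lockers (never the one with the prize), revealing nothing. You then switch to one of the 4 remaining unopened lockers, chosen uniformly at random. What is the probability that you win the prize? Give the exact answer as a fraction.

Your original locker holds the prize with probability 1/6, so the other 5 collectively hold it with probability 5/6.
The host can always find an empty locker to open, so this doesn't change that 5/6; it is now spread over the 4 remaining unopened lockers.
P(win by switching) = (5/6) · (1/4) = 5/24.

5/24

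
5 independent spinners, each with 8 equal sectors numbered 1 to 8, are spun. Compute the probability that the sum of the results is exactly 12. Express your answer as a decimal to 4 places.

0.0101

There are 8^5 = 32768 equally likely outcomes.
The number of ordered 5-tuples from {1,…,8} summing to 12 is 330.
P(sum = 12) = 330/32768 = 165/16384 ≈ 0.0101.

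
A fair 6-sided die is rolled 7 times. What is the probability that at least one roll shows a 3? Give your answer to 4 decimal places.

P(no roll shows a 3) = (5/6)^7 ≈ 0.2791.
P(at least one) = 1 − 0.2791 = 0.7209.

0.7209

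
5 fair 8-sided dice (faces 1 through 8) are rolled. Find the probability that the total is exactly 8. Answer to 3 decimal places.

There are 8^5 = 32768 equally likely outcomes.
The number of ordered 5-tuples from {1,…,8} summing to 8 is 35.
P(sum = 8) = 35/32768 ≈ 0.001.

0.001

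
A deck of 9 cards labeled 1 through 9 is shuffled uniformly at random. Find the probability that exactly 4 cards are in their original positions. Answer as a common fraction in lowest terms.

11/720

Choose which 4 of the 9 are fixed: C(9,4) = 126 ways.
The remaining 5 must have no fixed point: D(5) = 44.
P = 126·44/362880 = 11/720.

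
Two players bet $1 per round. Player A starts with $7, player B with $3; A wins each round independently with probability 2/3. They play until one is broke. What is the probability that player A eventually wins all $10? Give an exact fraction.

Let r = q/p = (1/3)/(2/3) = 1/2. The recurrence P(i) = p·P(i+1) + q·P(i−1) with P(0)=0, P(10)=1 gives P(i) = (1 − r^i)/(1 − r^10).
P(7) = (1 − (1/2)^7) / (1 − (1/2)^10) = 1016/1023.

1016/1023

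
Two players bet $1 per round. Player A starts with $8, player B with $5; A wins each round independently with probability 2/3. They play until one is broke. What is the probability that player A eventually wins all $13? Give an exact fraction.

8160/8191

Let r = q/p = (1/3)/(2/3) = 1/2. The recurrence P(i) = p·P(i+1) + q·P(i−1) with P(0)=0, P(13)=1 gives P(i) = (1 − r^i)/(1 − r^13).
P(8) = (1 − (1/2)^8) / (1 − (1/2)^13) = 8160/8191.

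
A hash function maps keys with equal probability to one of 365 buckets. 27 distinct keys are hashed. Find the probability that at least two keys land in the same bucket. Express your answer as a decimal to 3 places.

It's easier to compute the probability that all 27 are distinct.
P(all distinct) = 365/365 · 364/365 · ··· · 339/365 ≈ 0.373.
So the probability of at least one match is 1 − 0.373 = 0.627.

0.627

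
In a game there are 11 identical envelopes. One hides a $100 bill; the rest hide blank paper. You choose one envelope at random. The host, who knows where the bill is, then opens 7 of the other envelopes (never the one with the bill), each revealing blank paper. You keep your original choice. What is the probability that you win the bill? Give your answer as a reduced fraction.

1/11

The host can always open 7 empty envelopes regardless of your choice, so the reveals give no information about your original envelope.
P(win by staying) = 1/11.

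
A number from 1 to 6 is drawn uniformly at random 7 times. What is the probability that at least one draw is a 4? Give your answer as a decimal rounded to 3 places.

0.721

P(no draw is a 4) = (5/6)^7 ≈ 0.279.
P(at least one) = 1 − 0.279 = 0.721.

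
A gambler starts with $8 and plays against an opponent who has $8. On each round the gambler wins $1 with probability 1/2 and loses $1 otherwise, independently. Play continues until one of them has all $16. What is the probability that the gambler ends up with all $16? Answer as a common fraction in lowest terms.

With a fair step, P(i) = ½P(i−1) + ½P(i+1) with P(0)=0, P(16)=1 has the linear solution P(i) = i/16.
P(8) = 8/16 = 1/2.

1/2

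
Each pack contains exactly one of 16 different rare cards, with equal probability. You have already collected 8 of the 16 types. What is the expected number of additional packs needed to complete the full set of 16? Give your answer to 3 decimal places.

43.486

Starting from 8 distinct types, each trial gives a new one with probability (16−i)/16 when i types are held, so the wait for the next new type is 16/(16−i).
E = 16/8 + 16/7 + 16/6 + 16/5 + 16/4 + 16/3 + 16/2 + 16/1 = 1522/35 ≈ 43.486.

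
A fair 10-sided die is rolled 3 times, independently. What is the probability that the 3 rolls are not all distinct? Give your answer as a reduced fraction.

7/25

P(all 3 different) = 10/10 · 9/10 · ··· · 8/10 = 18/25.
P(at least two equal) = 1 − 18/25 = 7/25.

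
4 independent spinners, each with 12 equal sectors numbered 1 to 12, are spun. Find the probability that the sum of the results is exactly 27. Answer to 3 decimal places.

0.055

There are 12^4 = 20736 equally likely outcomes.
The number of ordered 4-tuples from {1,…,12} summing to 27 is 1144.
P(sum = 27) = 1144/20736 = 143/2592 ≈ 0.055.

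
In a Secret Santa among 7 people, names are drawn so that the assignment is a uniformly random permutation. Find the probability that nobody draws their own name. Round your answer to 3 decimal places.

This is the derangement probability: permutations of 7 with no fixed point.
D(7) = 7! · (1 − 1/1! + 1/2! − ··· + (−1)^7/7!) = 1854.
P = 1854/5040 = 103/280 ≈ 0.368.

0.368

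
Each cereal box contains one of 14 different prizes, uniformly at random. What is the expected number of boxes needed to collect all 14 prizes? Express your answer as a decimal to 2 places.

After i distinct types are collected, each trial gives a new one with probability (14−i)/14, so the expected wait for the next new type is 14/(14−i).
E = 14/14 + 14/13 + 14/12 + 14/11 + 14/10 + 14/9 + 14/8 + 14/7 + 14/6 + 14/5 + 14/4 + 14/3 + 14/2 + 14/1 = 1171733/25740 ≈ 45.52.

45.52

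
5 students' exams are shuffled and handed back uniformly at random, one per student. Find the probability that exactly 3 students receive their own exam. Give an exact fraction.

1/12

Choose which 3 of the 5 are fixed: C(5,3) = 10 ways.
The remaining 2 must have no fixed point: D(2) = 1.
P = 10·1/120 = 1/12.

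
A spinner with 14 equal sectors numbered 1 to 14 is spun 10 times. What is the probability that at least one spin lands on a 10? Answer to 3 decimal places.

0.523

P(no spin lands on a 10) = (13/14)^10 ≈ 0.477.
P(at least one) = 1 − 0.477 = 0.523.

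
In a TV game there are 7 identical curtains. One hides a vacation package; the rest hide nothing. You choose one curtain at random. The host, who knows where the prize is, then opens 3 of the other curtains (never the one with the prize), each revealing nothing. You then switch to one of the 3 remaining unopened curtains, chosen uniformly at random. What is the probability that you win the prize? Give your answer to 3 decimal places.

0.286

Your original curtain holds the prize with probability 1/7, so the other 6 collectively hold it with probability 6/7.
The host can always find 3 empty curtains to open, so the reveals don't change that 6/7; it is now spread over the 3 remaining unopened curtains.
P(win by switching) = (6/7) · (1/3) = 2/7 ≈ 0.286.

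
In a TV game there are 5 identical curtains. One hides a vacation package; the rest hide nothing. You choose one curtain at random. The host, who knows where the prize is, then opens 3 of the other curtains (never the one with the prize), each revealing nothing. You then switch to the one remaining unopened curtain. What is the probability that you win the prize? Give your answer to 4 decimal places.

0.8000

Your original curtain holds the prize with probability 1/5, so the other 4 collectively hold it with probability 4/5.
The host can always find 3 empty curtains to open, so the reveals don't change that 4/5; it is now spread over the 1 remaining unopened curtain.
P(win by switching) = (4/5) · (1/1) = 4/5 ≈ 0.8000.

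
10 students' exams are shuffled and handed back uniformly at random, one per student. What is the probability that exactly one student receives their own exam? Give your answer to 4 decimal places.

0.3679

Choose which one is fixed: C(10,1) = 10 ways.
The remaining 9 must have no fixed point: D(9) = 133496.
P = 10·133496/3628800 = 16687/45360 ≈ 0.3679.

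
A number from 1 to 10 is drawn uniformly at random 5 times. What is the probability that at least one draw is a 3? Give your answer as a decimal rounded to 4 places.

0.4095

P(no draw is a 3) = (9/10)^5 ≈ 0.5905.
P(at least one) = 1 − 0.5905 = 0.4095.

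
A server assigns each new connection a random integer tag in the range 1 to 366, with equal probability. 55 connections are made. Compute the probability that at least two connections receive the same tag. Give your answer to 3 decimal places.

0.986

It's easier to compute the probability that all 55 are distinct.
P(all distinct) = 366/366 · 365/366 · ··· · 312/366 ≈ 0.014.
So the probability of at least one match is 1 − 0.014 = 0.986.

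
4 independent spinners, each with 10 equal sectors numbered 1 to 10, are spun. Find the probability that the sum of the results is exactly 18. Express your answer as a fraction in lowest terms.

There are 10^4 = 10000 equally likely outcomes.
The number of ordered 4-tuples from {1,…,10} summing to 18 is 540.
P(sum = 18) = 540/10000 = 27/500.

27/500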